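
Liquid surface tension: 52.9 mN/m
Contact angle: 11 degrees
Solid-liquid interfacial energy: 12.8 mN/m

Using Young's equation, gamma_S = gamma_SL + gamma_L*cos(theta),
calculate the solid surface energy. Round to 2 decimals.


gamma_S = 12.8 + 52.9 * cos(11)
= 64.73 mN/m

64.73


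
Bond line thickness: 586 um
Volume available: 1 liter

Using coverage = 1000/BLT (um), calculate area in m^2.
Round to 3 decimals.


1 L = 1e6 mm^3, thickness = 586 um = 0.586 mm
Area = 1e6 / 0.586 mm^2 = (1e6 / 0.586) / 1e6 m^2 = 1000 / 586 m^2
= 1.706 m^2

1.706


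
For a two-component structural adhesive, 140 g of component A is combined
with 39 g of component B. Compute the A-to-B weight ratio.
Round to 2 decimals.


Weight ratio A:B = 140 / 39
= 3.59

3.59


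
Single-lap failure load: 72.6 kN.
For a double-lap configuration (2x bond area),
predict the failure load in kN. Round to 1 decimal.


Failure load = 72.6 * 2 = 145.2 kN

145.2


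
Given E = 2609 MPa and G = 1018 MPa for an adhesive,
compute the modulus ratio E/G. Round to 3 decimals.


E/G ratio = 2609 / 1018 = 2.563

2.563


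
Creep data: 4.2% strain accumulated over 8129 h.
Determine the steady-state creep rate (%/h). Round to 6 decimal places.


Rate = 4.2 / 8129 = 0.000517 %/h

0.000517


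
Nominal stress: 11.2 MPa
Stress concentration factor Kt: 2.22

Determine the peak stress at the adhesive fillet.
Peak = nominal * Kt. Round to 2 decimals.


Peak stress = 11.2 * 2.22
= 24.86 MPa

24.86


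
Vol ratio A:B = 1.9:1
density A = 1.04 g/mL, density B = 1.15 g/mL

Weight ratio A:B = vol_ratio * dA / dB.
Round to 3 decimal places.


Weight ratio = 1.9 * 1.04 / 1.15
= 1.718

1.718


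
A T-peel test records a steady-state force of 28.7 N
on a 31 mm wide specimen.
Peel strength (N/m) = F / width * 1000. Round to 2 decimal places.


Peel strength = 28.7 / 31 * 1000
= 925.81 N/m

925.81


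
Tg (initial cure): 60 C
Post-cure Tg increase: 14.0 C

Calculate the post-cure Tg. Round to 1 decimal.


Post-cure Tg = 60 + 14.0 = 74.0 C

74.0


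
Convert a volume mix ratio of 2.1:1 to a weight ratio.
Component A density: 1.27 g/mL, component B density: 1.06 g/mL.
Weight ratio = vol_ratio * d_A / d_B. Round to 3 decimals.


= 2.1 * 1.27 / 1.06 = 2.516

2.516


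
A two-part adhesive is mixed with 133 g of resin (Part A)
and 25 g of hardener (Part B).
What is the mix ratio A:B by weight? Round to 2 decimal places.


Mix ratio = mass_A / mass_B
= 133 / 25
= 5.32

5.32


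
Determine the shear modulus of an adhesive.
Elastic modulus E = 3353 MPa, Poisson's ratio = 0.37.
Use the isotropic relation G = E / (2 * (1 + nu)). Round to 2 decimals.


G = 3353 / (2*(1+0.37)) = 3353 / 2.74
= 1223.72 MPa

1223.72


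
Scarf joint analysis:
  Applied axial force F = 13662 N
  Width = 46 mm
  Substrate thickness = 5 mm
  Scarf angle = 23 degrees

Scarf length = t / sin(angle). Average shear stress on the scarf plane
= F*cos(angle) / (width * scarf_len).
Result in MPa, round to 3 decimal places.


Scarf length = 5 / sin(23 deg) = 12.7965 mm
cos(23 deg) = 0.920505
Shear = 13662 * 0.920505 / (46 * 12.7965)
= 21.364 MPa

21.364


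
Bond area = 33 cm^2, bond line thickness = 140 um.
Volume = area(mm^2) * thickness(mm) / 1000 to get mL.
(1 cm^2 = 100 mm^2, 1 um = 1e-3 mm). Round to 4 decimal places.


area_mm2 = 33 * 100 = 3300
blt_mm = 140 * 1e-3 = 0.14
vol_mm3 = 3300 * 0.14 = 462.0
vol_mL = 462.0 / 1000 = 0.4620 mL

0.4620


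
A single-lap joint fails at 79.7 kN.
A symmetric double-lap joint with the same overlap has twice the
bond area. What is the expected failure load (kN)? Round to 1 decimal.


Double-lap load = 2 * 79.7 = 159.4 kN

159.4


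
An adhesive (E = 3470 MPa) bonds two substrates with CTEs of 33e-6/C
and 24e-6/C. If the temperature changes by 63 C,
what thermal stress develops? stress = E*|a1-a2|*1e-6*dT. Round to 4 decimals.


Stress = 3470 * |33 - 24| * 1e-6 * 63
= 1.9675 MPa

1.9675


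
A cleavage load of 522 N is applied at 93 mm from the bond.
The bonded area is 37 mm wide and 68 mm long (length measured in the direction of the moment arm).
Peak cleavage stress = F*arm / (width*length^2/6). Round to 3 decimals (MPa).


Moment = 522 * 93 = 48546 N*mm
Section modulus = 37 * 4624 / 6 = 171088 / 6 mm^3
Stress = 48546 / (171088 / 6) = 291276 / 171088
= 1.702 MPa

1.702


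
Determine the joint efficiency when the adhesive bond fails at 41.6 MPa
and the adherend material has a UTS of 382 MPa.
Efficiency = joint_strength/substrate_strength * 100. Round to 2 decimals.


Joint efficiency = 41.6 / 382 * 100
= 10.89%

10.89


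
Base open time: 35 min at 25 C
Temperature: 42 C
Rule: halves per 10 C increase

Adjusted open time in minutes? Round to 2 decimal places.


Acceleration = 2^((42-25)/10) = 3.2490
Open time = 35 / 3.2490 = 10.77 min

10.77


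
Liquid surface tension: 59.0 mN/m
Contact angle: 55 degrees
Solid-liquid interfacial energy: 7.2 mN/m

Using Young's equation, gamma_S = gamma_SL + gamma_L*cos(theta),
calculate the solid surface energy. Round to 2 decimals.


gamma_S = 7.2 + 59.0 * cos(55)
= 41.04 mN/m

41.04


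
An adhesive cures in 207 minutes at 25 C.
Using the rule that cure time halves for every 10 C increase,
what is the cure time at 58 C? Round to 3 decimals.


Factor = 2^((58 - 25) / 10) = 9.8492
Cure time = 207 / 9.8492
= 21.017 minutes

21.017


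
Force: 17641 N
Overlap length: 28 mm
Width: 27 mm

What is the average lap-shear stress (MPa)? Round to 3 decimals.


Average shear stress = F / (overlap * width)
= 17641 / (28 * 27)
= 23.335 MPa

23.335


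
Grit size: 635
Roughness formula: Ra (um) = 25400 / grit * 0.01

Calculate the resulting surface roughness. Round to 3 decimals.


Ra = 25400 / 635 * 0.01
= 0.400 um

0.400


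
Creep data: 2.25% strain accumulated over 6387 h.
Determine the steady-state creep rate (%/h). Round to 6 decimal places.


Rate = 2.25 / 6387 = 0.000352 %/h

0.000352


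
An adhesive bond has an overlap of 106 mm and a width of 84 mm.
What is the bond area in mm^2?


Bond area = overlap * width
= 106 * 84
= 8904 mm^2

8904


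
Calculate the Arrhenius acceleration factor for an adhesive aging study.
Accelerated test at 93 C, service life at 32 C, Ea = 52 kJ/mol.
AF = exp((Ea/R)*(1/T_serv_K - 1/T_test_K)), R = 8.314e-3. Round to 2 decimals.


T_test = 366.15 K, T_serv = 305.15 K
Ea/R = 52 / 0.008314 = 6254.51
AF = exp(6254.51 * (1/305.15 - 1/366.15))
= 30.41

30.41


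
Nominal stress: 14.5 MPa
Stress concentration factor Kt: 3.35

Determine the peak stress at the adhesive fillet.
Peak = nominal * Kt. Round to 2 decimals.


Peak stress = 14.5 * 3.35
= 48.58 MPa

48.58


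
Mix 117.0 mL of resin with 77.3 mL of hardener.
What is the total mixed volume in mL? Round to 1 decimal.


Total = 117.0 + 77.3 = 194.3 mL

194.3


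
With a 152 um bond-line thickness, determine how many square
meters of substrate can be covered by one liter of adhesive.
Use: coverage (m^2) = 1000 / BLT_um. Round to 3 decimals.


Coverage = 1000 / 152 = 6.579 m^2

6.579


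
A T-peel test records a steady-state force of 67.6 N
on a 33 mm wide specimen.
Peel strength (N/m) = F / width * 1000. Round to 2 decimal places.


Peel strength = 67.6 / 33 * 1000
= 2048.48 N/m

2048.48


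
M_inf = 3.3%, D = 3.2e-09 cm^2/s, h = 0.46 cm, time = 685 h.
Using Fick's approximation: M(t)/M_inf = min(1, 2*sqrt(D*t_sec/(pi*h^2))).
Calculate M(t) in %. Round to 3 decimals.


t = 2466000 s
ratio = min(1, 2*sqrt(3.2e-09*2466000/(pi*0.2116)))
= 0.217906
M(t) = 3.3 * 0.217906 = 0.719%

0.719


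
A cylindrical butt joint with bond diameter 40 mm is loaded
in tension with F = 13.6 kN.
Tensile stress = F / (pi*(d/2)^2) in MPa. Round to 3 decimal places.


Area = pi * (40/2)^2 = 1256.6371 mm^2
Stress = 13.6*1000 / 1256.6371
= 10.823 MPa

10.823


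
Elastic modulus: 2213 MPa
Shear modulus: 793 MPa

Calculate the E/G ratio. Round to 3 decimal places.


E / G = 2213 / 793 = 2.791

2.791


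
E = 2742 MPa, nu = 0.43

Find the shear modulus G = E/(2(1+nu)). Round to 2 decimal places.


G = 2742 / (2 * 1.43)
= 958.74 MPa

958.74


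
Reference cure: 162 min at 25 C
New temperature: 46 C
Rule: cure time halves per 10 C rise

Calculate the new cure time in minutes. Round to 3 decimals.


factor = 2^((46-25)/10) = 4.2871
t_new = 162 / 4.2871 = 37.788 min

37.788


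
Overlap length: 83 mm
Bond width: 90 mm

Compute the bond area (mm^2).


Bond area = 83 * 90 = 7470 mm^2

7470


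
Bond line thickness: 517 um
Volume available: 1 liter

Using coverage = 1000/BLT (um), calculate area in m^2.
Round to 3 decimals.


1 L = 1e6 mm^3, thickness = 517 um = 0.517 mm
Area = 1e6 / 0.517 mm^2 = (1e6 / 0.517) / 1e6 m^2 = 1000 / 517 m^2
= 1.934 m^2

1.934


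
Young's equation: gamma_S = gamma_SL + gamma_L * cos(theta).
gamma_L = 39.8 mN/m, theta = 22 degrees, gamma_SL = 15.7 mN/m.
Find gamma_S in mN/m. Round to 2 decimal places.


cos(22 deg) = 0.927184
gamma_S = 15.7 + 39.8 * 0.927184
= 52.60 mN/m

52.60


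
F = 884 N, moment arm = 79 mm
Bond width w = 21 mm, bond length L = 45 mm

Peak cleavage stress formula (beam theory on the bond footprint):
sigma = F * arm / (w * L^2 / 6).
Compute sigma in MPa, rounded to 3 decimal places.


sigma = (884 * 79) / (21 * 2025 / 6)
= 69836 * 6 / 42525
= 419016 / 42525
= 9.853 MPa

9.853


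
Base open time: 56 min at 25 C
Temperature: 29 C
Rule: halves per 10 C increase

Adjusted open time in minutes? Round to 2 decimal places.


Acceleration = 2^((29-25)/10) = 1.3195
Open time = 56 / 1.3195 = 42.44 min

42.44


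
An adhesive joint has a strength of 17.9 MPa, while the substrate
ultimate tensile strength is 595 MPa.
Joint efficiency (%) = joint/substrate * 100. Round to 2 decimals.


Efficiency = 17.9 / 595 * 100
= 3.01%

3.01


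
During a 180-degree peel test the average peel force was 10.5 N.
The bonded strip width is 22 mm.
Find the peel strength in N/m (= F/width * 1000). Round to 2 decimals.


Peel strength = F/width * 1000
= 10.5 / 22 * 1000
= 477.27 N/m

477.27


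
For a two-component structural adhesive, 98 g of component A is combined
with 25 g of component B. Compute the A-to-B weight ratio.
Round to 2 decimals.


Weight ratio A:B = 98 / 25
= 3.92

3.92


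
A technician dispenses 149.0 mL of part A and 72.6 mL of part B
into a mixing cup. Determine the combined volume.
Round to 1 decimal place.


Combined volume = 149.0 + 72.6
= 221.6 mL

221.6


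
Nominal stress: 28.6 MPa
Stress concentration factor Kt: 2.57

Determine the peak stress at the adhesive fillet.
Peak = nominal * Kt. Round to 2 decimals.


Peak stress = 28.6 * 2.57
= 73.50 MPa

73.50


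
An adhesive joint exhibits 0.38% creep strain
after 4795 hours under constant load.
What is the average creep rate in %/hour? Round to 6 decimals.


Creep rate = strain / time
= 0.38 / 4795
= 0.000079 %/h

0.000079


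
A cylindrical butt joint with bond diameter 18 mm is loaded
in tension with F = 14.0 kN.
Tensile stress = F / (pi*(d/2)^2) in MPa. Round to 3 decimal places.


Area = pi * (18/2)^2 = 254.4690 mm^2
Stress = 14.0*1000 / 254.4690
= 55.017 MPa

55.017


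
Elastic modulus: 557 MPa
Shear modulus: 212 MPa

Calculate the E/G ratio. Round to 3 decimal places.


E / G = 557 / 212 = 2.627

2.627


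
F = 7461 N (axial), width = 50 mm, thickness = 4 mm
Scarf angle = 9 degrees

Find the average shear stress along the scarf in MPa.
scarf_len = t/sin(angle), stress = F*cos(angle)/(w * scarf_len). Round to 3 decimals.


scarf_len = 4/sin(9 deg) = 25.5698
cos(9 deg) = 0.987688
stress = 7461*0.987688/(50*25.5698) = 5.764 MPa

5.764


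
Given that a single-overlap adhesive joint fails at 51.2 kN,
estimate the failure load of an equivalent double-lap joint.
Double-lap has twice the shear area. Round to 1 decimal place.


Double-lap factor = 2
Expected load = 51.2 * 2 = 102.4 kN

102.4


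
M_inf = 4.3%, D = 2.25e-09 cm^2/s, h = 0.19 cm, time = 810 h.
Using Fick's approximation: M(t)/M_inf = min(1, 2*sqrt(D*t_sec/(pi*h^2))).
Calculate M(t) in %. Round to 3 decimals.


t = 2916000 s
ratio = min(1, 2*sqrt(2.25e-09*2916000/(pi*0.0361)))
= 0.481046
M(t) = 4.3 * 0.481046 = 2.068%

2.068


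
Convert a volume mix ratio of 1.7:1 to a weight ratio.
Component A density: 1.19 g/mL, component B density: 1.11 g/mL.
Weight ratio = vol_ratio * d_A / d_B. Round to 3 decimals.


= 1.7 * 1.19 / 1.11 = 1.823

1.823


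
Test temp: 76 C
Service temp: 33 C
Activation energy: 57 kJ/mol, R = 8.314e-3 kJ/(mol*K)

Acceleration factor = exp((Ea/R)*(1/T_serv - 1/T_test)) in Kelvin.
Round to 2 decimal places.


AF = exp((57/0.008314)*(1/306.15 - 1/349.15))
= 15.77

15.77


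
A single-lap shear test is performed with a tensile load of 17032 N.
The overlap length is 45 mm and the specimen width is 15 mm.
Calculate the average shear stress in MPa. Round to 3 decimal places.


Shear stress = F / (overlap * width)
= 17032 / (45 * 15)
= 17032 / 675
= 25.233 MPa

25.233


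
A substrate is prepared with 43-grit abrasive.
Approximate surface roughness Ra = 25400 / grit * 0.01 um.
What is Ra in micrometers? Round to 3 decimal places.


Ra = 25400 / 43 * 0.01 = 5.907 um

5.907


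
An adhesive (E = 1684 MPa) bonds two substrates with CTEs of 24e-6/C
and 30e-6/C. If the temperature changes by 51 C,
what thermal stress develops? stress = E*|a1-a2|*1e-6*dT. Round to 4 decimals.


Stress = 1684 * |24 - 30| * 1e-6 * 51
= 0.5153 MPa

0.5153


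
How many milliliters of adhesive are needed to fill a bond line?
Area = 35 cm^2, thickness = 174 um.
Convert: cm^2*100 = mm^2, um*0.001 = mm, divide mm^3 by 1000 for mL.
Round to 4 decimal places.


= (35 * 100) * (174 * 0.001) / 1000
= 0.6090 mL

0.6090


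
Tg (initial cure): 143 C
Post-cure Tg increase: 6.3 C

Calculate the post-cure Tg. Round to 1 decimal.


Post-cure Tg = 143 + 6.3 = 149.3 C

149.3


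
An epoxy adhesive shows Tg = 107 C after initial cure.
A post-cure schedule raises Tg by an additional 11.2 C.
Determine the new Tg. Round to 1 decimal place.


New Tg = 107 + 11.2
= 118.2 C

118.2


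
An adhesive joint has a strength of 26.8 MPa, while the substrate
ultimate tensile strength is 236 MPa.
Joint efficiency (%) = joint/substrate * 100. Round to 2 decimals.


Efficiency = 26.8 / 236 * 100
= 11.36%

11.36


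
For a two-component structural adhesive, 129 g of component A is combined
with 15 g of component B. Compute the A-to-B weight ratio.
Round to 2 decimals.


Weight ratio A:B = 129 / 15
= 8.60

8.60


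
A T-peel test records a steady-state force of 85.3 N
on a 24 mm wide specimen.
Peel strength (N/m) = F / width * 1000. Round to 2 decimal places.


Peel strength = 85.3 / 24 * 1000
= 3554.17 N/m

3554.17


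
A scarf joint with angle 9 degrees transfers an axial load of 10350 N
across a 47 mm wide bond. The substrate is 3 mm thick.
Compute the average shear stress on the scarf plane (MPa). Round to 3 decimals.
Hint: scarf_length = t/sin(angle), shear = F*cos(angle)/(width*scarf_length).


scarf_length = 3 / sin(9 deg) = 19.1774 mm
cos(9 deg) = 0.987688
shear stress = 10350 * 0.987688 / (47 * 19.1774)
= 11.342 MPa

11.342


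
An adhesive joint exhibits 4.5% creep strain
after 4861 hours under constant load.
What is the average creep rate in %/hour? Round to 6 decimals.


Creep rate = strain / time
= 4.5 / 4861
= 0.000926 %/h

0.000926


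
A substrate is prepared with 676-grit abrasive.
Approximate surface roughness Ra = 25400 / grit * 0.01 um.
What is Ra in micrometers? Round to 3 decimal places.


Ra = 25400 / 676 * 0.01 = 0.376 um

0.376


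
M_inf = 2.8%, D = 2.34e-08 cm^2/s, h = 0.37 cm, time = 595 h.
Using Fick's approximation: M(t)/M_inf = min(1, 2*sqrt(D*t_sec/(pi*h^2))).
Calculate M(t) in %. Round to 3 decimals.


t = 2142000 s
ratio = min(1, 2*sqrt(2.34e-08*2142000/(pi*0.1369)))
= 0.682765
M(t) = 2.8 * 0.682765 = 1.912%

1.912


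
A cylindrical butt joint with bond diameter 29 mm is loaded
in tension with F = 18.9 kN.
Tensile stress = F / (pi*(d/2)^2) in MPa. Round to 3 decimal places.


Area = pi * (29/2)^2 = 660.5199 mm^2
Stress = 18.9*1000 / 660.5199
= 28.614 MPa

28.614


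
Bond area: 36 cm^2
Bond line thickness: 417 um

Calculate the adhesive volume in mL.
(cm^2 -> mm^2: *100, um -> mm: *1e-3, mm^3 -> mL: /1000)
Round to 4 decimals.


V = 36*100 * 417*1e-3 / 1000
= 1.5012 mL

1.5012


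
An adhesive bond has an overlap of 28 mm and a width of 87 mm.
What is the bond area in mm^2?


Bond area = overlap * width
= 28 * 87
= 2436 mm^2

2436


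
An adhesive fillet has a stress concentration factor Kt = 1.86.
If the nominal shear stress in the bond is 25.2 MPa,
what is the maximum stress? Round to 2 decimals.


Max stress = 25.2 * 1.86 = 46.87 MPa

46.87


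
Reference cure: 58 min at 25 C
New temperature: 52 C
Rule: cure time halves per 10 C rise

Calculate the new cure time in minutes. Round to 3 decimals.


factor = 2^((52-25)/10) = 6.4980
t_new = 58 / 6.4980 = 8.926 min

8.926


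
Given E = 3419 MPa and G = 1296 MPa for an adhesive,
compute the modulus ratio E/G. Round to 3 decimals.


E/G ratio = 3419 / 1296 = 2.638

2.638


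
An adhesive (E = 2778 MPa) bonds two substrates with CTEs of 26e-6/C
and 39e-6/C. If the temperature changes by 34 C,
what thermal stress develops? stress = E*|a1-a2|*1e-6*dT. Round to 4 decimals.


Stress = 2778 * |26 - 39| * 1e-6 * 34
= 1.2279 MPa

1.2279


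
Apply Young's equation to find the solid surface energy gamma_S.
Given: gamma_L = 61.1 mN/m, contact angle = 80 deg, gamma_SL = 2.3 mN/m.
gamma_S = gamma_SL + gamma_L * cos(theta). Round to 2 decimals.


theta_rad = 80 * pi/180 = 1.396263
gamma_S = 2.3 + 61.1 * cos(1.396263)
= 12.91 mN/m

12.91


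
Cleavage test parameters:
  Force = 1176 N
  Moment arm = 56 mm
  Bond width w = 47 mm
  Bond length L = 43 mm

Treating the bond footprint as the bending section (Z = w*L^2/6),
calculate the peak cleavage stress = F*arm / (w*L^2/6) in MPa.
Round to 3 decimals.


M = 1176 * 56 = 65856 N*mm
Z = 47 * 43^2 / 6 = 86903 / 6 mm^3
sigma = M / Z = 6 * 65856 / 86903 = 395136 / 86903
= 4.547 MPa

4.547


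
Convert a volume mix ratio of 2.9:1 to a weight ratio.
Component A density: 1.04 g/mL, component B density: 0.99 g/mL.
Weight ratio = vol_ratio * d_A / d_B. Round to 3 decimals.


= 2.9 * 1.04 / 0.99 = 3.046

3.046


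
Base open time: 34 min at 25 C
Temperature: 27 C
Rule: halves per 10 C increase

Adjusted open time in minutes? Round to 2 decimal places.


Acceleration = 2^((27-25)/10) = 1.1487
Open time = 34 / 1.1487 = 29.60 min

29.60


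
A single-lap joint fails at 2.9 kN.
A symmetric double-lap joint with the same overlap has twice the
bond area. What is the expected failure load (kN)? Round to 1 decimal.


Double-lap load = 2 * 2.9 = 5.8 kN

5.8


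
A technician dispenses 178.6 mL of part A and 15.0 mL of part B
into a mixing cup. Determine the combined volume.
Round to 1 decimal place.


Combined volume = 178.6 + 15.0
= 193.6 mL

193.6


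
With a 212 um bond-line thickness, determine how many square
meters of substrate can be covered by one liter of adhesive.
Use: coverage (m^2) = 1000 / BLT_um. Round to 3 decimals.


Coverage = 1000 / 212 = 4.717 m^2

4.717


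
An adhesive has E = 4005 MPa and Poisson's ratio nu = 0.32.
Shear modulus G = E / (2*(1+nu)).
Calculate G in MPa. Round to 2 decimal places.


G = 4005 / (2*(1+0.32))
= 4005 / 2.64
= 1517.05 MPa

1517.05


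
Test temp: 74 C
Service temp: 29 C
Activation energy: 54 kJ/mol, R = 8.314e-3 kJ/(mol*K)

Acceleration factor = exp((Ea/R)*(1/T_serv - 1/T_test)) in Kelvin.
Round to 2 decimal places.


AF = exp((54/0.008314)*(1/302.15 - 1/347.15))
= 16.22

16.22


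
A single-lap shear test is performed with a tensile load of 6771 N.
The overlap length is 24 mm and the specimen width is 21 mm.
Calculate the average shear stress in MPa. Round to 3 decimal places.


Shear stress = F / (overlap * width)
= 6771 / (24 * 21)
= 6771 / 504
= 13.435 MPa

13.435


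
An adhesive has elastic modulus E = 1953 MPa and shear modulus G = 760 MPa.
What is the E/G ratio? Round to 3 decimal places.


E/G = 1953 / 760 = 2.570

2.570


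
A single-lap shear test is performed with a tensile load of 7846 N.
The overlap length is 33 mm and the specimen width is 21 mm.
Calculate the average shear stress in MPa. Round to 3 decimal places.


Shear stress = F / (overlap * width)
= 7846 / (33 * 21)
= 7846 / 693
= 11.322 MPa

11.322


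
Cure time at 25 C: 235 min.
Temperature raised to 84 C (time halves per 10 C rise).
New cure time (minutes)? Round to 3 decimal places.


Acceleration factor = 2^(59/10) = 59.7141
New time = 235 / 59.7141 = 3.935 min

3.935


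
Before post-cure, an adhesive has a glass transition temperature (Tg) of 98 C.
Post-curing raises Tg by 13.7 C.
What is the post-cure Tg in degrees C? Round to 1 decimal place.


Tg_post = Tg_base + delta_Tg
= 98 + 13.7
= 111.7 C

111.7


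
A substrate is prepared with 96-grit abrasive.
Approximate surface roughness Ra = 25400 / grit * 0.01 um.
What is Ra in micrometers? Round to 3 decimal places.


Ra = 25400 / 96 * 0.01 = 2.646 um

2.646


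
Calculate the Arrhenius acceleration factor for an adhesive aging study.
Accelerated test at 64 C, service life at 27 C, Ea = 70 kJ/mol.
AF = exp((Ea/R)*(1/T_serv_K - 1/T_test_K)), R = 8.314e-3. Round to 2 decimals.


T_test = 337.15 K, T_serv = 300.15 K
Ea/R = 70 / 0.008314 = 8419.53
AF = exp(8419.53 * (1/300.15 - 1/337.15))
= 21.72

21.72


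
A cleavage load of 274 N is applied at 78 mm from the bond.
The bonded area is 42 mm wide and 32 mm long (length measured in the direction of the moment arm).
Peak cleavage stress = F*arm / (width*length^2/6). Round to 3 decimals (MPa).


Moment = 274 * 78 = 21372 N*mm
Section modulus = 42 * 1024 / 6 = 43008 / 6 mm^3
Stress = 21372 / (43008 / 6) = 128232 / 43008
= 2.982 MPa

2.982


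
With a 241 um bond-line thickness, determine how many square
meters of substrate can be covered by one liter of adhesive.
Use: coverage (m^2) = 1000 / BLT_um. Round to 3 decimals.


Coverage = 1000 / 241 = 4.149 m^2

4.149


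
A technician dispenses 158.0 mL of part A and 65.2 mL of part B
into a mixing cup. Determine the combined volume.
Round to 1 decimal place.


Combined volume = 158.0 + 65.2
= 223.2 mL

223.2


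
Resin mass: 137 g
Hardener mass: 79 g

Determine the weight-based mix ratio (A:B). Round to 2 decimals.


Ratio = 137 / 79 = 1.73

1.73


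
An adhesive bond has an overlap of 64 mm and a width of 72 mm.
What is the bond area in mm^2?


Bond area = overlap * width
= 64 * 72
= 4608 mm^2

4608


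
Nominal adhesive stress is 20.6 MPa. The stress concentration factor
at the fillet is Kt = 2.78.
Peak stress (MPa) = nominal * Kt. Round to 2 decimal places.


Peak = 20.6 * 2.78 = 57.27 MPa

57.27


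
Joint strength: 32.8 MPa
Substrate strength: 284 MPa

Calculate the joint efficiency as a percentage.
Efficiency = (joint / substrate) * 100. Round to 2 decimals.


Efficiency = (32.8 / 284) * 100 = 11.55%

11.55


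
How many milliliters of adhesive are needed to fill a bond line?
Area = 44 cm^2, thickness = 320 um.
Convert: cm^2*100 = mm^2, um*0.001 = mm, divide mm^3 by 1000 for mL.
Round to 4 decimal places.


= (44 * 100) * (320 * 0.001) / 1000
= 1.4080 mL

1.4080


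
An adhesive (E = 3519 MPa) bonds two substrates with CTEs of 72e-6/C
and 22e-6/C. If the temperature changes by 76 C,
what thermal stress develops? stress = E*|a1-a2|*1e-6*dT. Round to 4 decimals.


Stress = 3519 * |72 - 22| * 1e-6 * 76
= 13.3722 MPa

13.3722


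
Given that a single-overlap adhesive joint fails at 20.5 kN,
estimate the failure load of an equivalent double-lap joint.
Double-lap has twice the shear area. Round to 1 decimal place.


Double-lap factor = 2
Expected load = 20.5 * 2 = 41.0 kN

41.0


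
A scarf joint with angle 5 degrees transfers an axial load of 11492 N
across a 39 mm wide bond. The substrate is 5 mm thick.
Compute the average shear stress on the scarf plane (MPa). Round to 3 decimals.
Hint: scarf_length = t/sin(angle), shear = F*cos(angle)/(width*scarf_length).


scarf_length = 5 / sin(5 deg) = 57.3686 mm
cos(5 deg) = 0.996195
shear stress = 11492 * 0.996195 / (39 * 57.3686)
= 5.117 MPa

5.117


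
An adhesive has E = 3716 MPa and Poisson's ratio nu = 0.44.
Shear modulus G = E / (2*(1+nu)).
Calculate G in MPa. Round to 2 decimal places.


G = 3716 / (2*(1+0.44))
= 3716 / 2.88
= 1290.28 MPa

1290.28


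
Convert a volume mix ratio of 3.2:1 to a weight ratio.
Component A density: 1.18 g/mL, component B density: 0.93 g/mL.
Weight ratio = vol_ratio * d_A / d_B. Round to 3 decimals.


= 3.2 * 1.18 / 0.93 = 4.060

4.060


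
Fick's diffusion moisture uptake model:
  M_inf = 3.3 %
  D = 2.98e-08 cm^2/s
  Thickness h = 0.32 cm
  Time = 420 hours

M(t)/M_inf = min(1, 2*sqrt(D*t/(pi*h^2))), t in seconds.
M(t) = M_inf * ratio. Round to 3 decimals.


t_sec = 420 * 3600 = 1512000
ratio = 2*sqrt(2.98e-08*1512000/(pi*0.32^2))
= min(1, 0.748495)
= 0.748495
M(t) = 3.3 * 0.748495 = 2.470 %

2.470


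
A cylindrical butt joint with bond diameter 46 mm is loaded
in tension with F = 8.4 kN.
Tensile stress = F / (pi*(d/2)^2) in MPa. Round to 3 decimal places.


Area = pi * (46/2)^2 = 1661.9025 mm^2
Stress = 8.4*1000 / 1661.9025
= 5.054 MPa

5.054


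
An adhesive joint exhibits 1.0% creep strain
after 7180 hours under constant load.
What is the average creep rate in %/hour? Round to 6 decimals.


Creep rate = strain / time
= 1.0 / 7180
= 0.000139 %/h

0.000139


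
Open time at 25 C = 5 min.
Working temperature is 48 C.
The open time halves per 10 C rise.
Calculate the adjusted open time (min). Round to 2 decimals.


factor = 2^((48 - 25) / 10) = 4.9246
ot = 5 / 4.9246 = 1.02 min

1.02


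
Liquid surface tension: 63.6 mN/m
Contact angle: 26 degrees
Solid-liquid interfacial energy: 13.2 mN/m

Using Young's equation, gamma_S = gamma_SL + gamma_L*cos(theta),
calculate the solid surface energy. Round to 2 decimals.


gamma_S = 13.2 + 63.6 * cos(26)
= 70.36 mN/m

70.36


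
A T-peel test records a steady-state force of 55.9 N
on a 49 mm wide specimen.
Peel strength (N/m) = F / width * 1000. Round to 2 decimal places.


Peel strength = 55.9 / 49 * 1000
= 1140.82 N/m

1140.82


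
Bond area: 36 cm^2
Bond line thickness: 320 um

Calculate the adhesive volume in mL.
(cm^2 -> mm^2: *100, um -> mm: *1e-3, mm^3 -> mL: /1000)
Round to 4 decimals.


V = 36*100 * 320*1e-3 / 1000
= 1.1520 mL

1.1520


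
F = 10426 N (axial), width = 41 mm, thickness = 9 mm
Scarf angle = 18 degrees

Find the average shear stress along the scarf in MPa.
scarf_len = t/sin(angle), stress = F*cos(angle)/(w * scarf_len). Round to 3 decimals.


scarf_len = 9/sin(18 deg) = 29.1246
cos(18 deg) = 0.951057
stress = 10426*0.951057/(41*29.1246) = 8.304 MPa

8.304


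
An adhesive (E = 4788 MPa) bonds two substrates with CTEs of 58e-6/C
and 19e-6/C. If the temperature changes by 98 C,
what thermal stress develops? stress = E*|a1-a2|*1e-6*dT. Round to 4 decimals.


Stress = 4788 * |58 - 19| * 1e-6 * 98
= 18.2997 MPa

18.2997


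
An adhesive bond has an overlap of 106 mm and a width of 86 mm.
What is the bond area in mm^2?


Bond area = overlap * width
= 106 * 86
= 9116 mm^2

9116


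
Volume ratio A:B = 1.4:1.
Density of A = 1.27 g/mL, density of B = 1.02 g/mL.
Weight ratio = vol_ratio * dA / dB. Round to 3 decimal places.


Wt ratio = 1.4 * 1.27 / 1.02
= 1.743

1.743


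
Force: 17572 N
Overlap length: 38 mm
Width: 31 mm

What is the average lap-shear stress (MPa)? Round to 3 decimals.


Average shear stress = F / (overlap * width)
= 17572 / (38 * 31)
= 14.917 MPa

14.917


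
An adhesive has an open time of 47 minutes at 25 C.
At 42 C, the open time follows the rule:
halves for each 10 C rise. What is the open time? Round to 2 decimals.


Factor = 2^((42-25)/10) = 3.2490
Open time = 47 / 3.2490 = 14.47 min

14.47


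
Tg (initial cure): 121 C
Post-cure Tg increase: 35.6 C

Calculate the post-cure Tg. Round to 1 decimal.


Post-cure Tg = 121 + 35.6 = 156.6 C

156.6


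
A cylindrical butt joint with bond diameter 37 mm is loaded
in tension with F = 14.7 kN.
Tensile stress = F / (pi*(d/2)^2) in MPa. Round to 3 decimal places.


Area = pi * (37/2)^2 = 1075.2101 mm^2
Stress = 14.7*1000 / 1075.2101
= 13.672 MPa

13.672


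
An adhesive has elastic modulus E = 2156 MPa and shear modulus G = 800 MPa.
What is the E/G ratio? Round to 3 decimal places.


E/G = 2156 / 800 = 2.695

2.695


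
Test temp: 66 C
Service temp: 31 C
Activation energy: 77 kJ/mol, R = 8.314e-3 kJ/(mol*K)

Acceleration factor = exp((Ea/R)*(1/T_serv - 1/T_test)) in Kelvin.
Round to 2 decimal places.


AF = exp((77/0.008314)*(1/304.15 - 1/339.15))
= 23.16

23.16


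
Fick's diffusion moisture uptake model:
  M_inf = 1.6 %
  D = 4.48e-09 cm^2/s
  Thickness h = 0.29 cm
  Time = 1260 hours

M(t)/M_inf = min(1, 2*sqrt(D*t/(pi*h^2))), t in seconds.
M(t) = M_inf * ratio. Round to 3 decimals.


t_sec = 1260 * 3600 = 4536000
ratio = 2*sqrt(4.48e-09*4536000/(pi*0.29^2))
= min(1, 0.554667)
= 0.554667
M(t) = 1.6 * 0.554667 = 0.887 %

0.887


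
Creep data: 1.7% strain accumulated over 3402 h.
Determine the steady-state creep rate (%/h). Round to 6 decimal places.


Rate = 1.7 / 3402 = 0.000500 %/h

0.000500


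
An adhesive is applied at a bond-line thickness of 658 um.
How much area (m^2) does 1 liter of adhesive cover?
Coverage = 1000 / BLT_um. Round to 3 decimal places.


Coverage = 1000 / 658 = 1.520 m^2

1.520


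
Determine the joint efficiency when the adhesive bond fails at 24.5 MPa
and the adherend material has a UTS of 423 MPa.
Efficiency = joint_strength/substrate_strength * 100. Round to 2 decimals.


Joint efficiency = 24.5 / 423 * 100
= 5.79%

5.79


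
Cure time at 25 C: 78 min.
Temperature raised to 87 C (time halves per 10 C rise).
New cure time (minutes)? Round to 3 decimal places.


Acceleration factor = 2^(62/10) = 73.5167
New time = 78 / 73.5167 = 1.061 min

1.061


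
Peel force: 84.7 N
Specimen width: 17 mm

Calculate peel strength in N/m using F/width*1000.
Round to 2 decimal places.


Peel strength = 84.7 / 17 * 1000 = 4982.35 N/m

4982.35


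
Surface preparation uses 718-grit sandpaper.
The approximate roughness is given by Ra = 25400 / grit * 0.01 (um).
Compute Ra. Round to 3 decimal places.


Ra = 25400 / 718 * 0.01
= 254 / 718
= 0.354 um

0.354


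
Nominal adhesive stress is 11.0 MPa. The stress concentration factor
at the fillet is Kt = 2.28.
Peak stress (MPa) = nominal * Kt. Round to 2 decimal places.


Peak = 11.0 * 2.28 = 25.08 MPa

25.08


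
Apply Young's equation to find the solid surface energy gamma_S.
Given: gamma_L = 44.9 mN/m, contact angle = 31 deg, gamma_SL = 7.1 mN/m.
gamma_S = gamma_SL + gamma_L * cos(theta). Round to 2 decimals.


theta_rad = 31 * pi/180 = 0.541052
gamma_S = 7.1 + 44.9 * cos(0.541052)
= 45.59 mN/m

45.59


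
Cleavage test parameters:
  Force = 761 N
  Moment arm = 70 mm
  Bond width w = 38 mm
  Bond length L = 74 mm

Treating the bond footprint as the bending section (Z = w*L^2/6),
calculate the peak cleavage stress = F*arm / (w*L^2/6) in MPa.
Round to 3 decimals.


M = 761 * 70 = 53270 N*mm
Z = 38 * 74^2 / 6 = 208088 / 6 mm^3
sigma = M / Z = 6 * 53270 / 208088 = 319620 / 208088
= 1.536 MPa

1.536


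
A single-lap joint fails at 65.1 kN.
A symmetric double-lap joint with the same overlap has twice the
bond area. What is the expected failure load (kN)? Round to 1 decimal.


Double-lap load = 2 * 65.1 = 130.2 kN

130.2


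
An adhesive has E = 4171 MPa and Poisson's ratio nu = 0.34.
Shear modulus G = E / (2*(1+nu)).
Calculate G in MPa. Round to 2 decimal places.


G = 4171 / (2*(1+0.34))
= 4171 / 2.68
= 1556.34 MPa

1556.34


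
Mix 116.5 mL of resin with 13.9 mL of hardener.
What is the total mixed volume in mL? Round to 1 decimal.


Total = 116.5 + 13.9 = 130.4 mL

130.4


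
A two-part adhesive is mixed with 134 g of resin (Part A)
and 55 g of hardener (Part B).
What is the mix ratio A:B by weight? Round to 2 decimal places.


Mix ratio = mass_A / mass_B
= 134 / 55
= 2.44

2.44


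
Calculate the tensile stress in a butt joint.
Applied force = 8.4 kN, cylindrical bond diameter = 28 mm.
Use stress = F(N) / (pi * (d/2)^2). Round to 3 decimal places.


A = pi * 14.0^2 = 615.7522 mm^2
sigma = 8400.0 / 615.7522 = 13.642 MPa

13.642


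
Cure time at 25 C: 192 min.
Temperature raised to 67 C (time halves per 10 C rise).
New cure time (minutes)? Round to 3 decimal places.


Acceleration factor = 2^(42/10) = 18.3792
New time = 192 / 18.3792 = 10.447 min

10.447


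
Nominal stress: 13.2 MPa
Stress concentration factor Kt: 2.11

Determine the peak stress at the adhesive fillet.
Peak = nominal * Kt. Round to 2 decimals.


Peak stress = 13.2 * 2.11
= 27.85 MPa

27.85


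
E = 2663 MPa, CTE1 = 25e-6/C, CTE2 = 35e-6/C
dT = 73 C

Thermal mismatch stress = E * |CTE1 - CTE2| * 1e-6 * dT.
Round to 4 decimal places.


= 2663 * 10e-6 * 73
= 1.9440 MPa

1.9440


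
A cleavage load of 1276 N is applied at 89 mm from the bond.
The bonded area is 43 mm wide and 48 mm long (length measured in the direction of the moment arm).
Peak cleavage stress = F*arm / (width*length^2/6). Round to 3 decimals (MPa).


Moment = 1276 * 89 = 113564 N*mm
Section modulus = 43 * 2304 / 6 = 99072 / 6 mm^3
Stress = 113564 / (99072 / 6) = 681384 / 99072
= 6.878 MPa

6.878


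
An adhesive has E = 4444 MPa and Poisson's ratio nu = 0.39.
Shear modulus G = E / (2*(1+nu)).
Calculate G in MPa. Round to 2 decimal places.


G = 4444 / (2*(1+0.39))
= 4444 / 2.78
= 1598.56 MPa

1598.56


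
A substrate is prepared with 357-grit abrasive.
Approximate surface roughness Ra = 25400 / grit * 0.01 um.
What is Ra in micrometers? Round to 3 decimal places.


Ra = 25400 / 357 * 0.01 = 0.711 um

0.711


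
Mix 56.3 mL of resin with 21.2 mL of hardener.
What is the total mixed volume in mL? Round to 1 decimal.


Total = 56.3 + 21.2 = 77.5 mL

77.5


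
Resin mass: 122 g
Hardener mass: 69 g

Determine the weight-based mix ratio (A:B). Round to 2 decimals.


Ratio = 122 / 69 = 1.77

1.77


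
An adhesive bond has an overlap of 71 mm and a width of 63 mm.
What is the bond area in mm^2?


Bond area = overlap * width
= 71 * 63
= 4473 mm^2

4473


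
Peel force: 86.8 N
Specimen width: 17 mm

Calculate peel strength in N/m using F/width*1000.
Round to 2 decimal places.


Peel strength = 86.8 / 17 * 1000 = 5105.88 N/m

5105.88


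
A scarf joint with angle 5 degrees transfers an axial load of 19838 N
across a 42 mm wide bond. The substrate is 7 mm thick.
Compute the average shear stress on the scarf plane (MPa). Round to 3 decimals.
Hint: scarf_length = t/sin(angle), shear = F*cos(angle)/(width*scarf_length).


scarf_length = 7 / sin(5 deg) = 80.3160 mm
cos(5 deg) = 0.996195
shear stress = 19838 * 0.996195 / (42 * 80.3160)
= 5.859 MPa

5.859


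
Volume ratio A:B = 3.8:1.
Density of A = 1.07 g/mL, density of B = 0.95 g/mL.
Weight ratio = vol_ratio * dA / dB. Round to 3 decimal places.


Wt ratio = 3.8 * 1.07 / 0.95
= 4.280

4.280


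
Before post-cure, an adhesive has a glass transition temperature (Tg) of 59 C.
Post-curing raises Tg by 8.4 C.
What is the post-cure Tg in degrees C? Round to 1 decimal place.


Tg_post = Tg_base + delta_Tg
= 59 + 8.4
= 67.4 C

67.4


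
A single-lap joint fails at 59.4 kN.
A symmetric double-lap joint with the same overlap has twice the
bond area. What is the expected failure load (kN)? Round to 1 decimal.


Double-lap load = 2 * 59.4 = 118.8 kN

118.8


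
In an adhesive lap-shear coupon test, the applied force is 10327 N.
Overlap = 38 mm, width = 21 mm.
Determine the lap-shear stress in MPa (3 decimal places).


stress = F / (overlap * width)
= 10327 / (38 * 21)
= 12.941 MPa

12.941


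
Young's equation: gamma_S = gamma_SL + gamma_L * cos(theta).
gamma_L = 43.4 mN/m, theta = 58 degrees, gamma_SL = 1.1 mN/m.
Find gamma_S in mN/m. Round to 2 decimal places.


cos(58 deg) = 0.529919
gamma_S = 1.1 + 43.4 * 0.529919
= 24.10 mN/m

24.10


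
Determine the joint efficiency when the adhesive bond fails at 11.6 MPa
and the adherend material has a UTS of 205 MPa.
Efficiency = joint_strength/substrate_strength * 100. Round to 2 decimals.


Joint efficiency = 11.6 / 205 * 100
= 5.66%

5.66


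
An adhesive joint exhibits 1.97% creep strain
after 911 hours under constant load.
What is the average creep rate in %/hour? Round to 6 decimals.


Creep rate = strain / time
= 1.97 / 911
= 0.002162 %/h

0.002162


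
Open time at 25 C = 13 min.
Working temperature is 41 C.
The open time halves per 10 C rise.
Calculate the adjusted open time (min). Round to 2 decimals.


factor = 2^((41 - 25) / 10) = 3.0314
ot = 13 / 3.0314 = 4.29 min

4.29


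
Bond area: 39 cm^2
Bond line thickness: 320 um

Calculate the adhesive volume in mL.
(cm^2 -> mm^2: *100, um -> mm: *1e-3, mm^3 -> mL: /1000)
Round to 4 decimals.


V = 39*100 * 320*1e-3 / 1000
= 1.2480 mL

1.2480


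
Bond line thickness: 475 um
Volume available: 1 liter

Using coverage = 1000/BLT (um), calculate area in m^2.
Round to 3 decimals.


1 L = 1e6 mm^3, thickness = 475 um = 0.475 mm
Area = 1e6 / 0.475 mm^2 = (1e6 / 0.475) / 1e6 m^2 = 1000 / 475 m^2
= 2.105 m^2

2.105


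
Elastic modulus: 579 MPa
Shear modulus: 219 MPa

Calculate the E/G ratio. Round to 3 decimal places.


E / G = 579 / 219 = 2.644

2.644


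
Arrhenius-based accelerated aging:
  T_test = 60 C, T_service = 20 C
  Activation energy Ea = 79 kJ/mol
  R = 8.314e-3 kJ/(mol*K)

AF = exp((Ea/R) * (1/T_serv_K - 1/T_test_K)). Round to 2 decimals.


T_test_K = 333.15, T_serv_K = 293.15
AF = exp((79/8.314e-3) * (1/293.15 - 1/333.15))
= 49.00

49.00


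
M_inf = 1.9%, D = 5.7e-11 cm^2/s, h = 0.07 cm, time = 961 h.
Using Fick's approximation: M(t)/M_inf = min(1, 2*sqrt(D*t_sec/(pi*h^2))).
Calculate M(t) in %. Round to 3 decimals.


t = 3459600 s
ratio = min(1, 2*sqrt(5.7e-11*3459600/(pi*0.0049)))
= 0.226364
M(t) = 1.9 * 0.226364 = 0.430%

0.430


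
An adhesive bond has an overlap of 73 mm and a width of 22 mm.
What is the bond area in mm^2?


Bond area = overlap * width
= 73 * 22
= 1606 mm^2

1606


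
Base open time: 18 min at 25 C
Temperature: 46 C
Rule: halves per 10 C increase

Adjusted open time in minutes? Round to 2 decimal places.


Acceleration = 2^((46-25)/10) = 4.2871
Open time = 18 / 4.2871 = 4.20 min

4.20


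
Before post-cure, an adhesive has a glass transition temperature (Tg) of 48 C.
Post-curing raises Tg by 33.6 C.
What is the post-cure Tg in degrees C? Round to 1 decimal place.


Tg_post = Tg_base + delta_Tg
= 48 + 33.6
= 81.6 C

81.6


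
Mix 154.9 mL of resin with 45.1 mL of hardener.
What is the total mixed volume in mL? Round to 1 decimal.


Total = 154.9 + 45.1 = 200.0 mL

200.0


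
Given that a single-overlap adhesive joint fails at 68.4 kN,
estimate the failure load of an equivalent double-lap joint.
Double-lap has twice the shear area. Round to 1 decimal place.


Double-lap factor = 2
Expected load = 68.4 * 2 = 136.8 kN

136.8


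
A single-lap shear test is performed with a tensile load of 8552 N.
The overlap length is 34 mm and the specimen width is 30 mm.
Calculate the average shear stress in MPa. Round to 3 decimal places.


Shear stress = F / (overlap * width)
= 8552 / (34 * 30)
= 8552 / 1020
= 8.384 MPa

8.384
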